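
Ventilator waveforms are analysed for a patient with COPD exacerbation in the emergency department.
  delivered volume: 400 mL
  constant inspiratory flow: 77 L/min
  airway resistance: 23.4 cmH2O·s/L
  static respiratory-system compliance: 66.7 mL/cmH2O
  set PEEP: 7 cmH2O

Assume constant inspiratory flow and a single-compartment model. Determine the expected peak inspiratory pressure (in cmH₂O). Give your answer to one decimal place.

Flow: 77 L/min ÷ 60 = 1.2833 L/s.
Equation of motion (constant flow): PIP = Vt/C + R·V̇ + PEEP.
PIP = 400/66.7 + 23.4×1.2833 + 7 = 5.997 + 30.029 + 7 = 43.026 cmH2O.

43.0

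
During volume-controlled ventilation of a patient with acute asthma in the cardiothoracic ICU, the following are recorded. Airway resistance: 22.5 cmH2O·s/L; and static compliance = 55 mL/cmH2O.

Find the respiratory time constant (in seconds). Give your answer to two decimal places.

τ = R × C = 22.5 × 55 mL/cmH2O = 22.5 × 0.055 L/cmH2O = 1.238 s.

1.24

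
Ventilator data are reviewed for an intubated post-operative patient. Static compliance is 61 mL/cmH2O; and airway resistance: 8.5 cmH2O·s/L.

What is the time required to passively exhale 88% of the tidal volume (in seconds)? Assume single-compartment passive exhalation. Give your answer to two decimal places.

1.10

τ = R × C = 8.5 × 61 mL/cmH2O = 8.5 × 0.061 L/cmH2O = 0.5185 s.
Exhaled fraction f = 1 − e^(−t/τ) → t = −τ·ln(1 − f) = −0.5185·ln(0.12) = 1.099 s.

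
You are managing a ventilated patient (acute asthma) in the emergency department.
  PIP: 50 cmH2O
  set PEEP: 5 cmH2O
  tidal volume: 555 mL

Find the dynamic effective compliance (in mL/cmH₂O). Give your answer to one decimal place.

Dynamic compliance = Vt / (PIP − PEEP) = 555 / (50 − 5) = 555 / 45.0 = 12.333 mL/cmH2O.

12.3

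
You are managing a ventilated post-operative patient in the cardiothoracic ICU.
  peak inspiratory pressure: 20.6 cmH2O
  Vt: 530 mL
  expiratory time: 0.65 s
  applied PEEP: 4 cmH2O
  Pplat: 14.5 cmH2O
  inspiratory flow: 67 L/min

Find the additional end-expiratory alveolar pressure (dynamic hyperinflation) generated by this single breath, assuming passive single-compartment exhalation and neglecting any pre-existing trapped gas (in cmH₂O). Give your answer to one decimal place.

Flow: 67 L/min ÷ 60 = 1.1167 L/s.
R = (PIP − Pplat)/V̇ = (20.6 − 14.5) / 1.1167 = 6.1/1.1167 = 5.463 cmH2O·s/L.
C = Vt/(Pplat − PEEP) = 530.0 / (14.5 − 4) = 530.0/10.5 = 50.476 mL/cmH2O.
τ = R × C = 5.463 × 0.05048 L/cmH2O = 0.2758 s.
Fraction remaining = e^(−Te/τ) = e^(−0.65/0.2758) = 0.09472; trapped volume = 530.0 × 0.09472 = 50.202 mL.
Additional alveolar pressure from trapping ≈ V_trapped / C = 50.202 / 50.476 = 0.9946 cmH2O.

1.0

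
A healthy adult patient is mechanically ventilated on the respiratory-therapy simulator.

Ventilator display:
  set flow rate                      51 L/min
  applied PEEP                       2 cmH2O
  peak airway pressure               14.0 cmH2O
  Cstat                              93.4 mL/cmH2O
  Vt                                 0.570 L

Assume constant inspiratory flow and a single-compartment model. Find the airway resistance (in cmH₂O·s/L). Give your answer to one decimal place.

Flow: 51 L/min ÷ 60 = 0.85 L/s.
Equation of motion (constant flow): PIP = Vt/C + R·V̇ + PEEP.
R·V̇ = PIP − Vt/C − PEEP = 14.0 − 570/93.4 − 2 = 14.0 − 6.103 − 2 = 5.897 cmH2O.
R = 5.897 / 0.85 = 6.938 cmH2O·s/L.

6.9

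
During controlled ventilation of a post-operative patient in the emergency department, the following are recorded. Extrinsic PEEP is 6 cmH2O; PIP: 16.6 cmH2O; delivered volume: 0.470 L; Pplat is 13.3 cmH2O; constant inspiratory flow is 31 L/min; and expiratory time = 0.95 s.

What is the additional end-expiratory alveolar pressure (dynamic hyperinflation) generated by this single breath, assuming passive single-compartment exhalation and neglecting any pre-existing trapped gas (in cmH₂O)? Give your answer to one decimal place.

0.7

Flow: 31 L/min ÷ 60 = 0.5167 L/s.
R = (PIP − Pplat)/V̇ = (16.6 − 13.3) / 0.5167 = 3.3/0.5167 = 6.387 cmH2O·s/L.
C = Vt/(Pplat − PEEP) = 470.0 / (13.3 − 6) = 470.0/7.3 = 64.384 mL/cmH2O.
τ = R × C = 6.387 × 0.06438 L/cmH2O = 0.4112 s.
Fraction remaining = e^(−Te/τ) = e^(−0.95/0.4112) = 0.09923; trapped volume = 470.0 × 0.09923 = 46.638 mL.
Additional alveolar pressure from trapping ≈ V_trapped / C = 46.638 / 64.384 = 0.7244 cmH2O.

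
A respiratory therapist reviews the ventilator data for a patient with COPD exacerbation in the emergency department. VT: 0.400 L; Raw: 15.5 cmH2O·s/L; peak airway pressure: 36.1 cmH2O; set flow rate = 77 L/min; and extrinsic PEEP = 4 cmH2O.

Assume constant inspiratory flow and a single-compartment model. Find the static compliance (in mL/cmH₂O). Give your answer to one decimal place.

Flow: 77 L/min ÷ 60 = 1.2833 L/s.
Equation of motion (constant flow): PIP = Vt/C + R·V̇ + PEEP.
Vt/C = PIP − R·V̇ − PEEP = 36.1 − 15.5×1.2833 − 4 = 36.1 − 19.891 − 4 = 12.209 cmH2O.
C = Vt / 12.209 = 400 / 12.209 = 32.763 mL/cmH2O.

32.8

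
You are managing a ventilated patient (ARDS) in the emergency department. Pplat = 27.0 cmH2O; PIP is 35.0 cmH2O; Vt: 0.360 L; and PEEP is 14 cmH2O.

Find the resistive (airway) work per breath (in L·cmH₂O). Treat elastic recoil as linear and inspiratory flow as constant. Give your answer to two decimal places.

With constant inspiratory flow the resistive pressure is constant at PIP − Pplat = 35.0 − 27.0 = 8.0 cmH2O, so resistive work = 8.0 × 0.360 = 2.88 L·cmH2O.

2.88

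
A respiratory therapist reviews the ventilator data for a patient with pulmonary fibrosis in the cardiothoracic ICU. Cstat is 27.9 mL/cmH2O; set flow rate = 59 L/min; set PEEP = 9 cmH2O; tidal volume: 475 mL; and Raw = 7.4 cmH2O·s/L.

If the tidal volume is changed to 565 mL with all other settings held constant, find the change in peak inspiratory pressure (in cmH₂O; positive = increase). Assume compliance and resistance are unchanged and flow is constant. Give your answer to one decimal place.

3.2

PIP = Vt/C + R·V̇ + PEEP (constant-flow equation of motion).
Only the elastic term changes: ΔPIP = ΔVt / C = (565 − 475) / 27.9 = 3.226 cmH2O.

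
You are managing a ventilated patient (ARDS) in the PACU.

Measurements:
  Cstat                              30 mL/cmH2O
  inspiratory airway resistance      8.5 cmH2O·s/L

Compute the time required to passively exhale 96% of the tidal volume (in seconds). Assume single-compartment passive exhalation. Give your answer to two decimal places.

0.82

τ = R × C = 8.5 × 30 mL/cmH2O = 8.5 × 0.030 L/cmH2O = 0.255 s.
Exhaled fraction f = 1 − e^(−t/τ) → t = −τ·ln(1 − f) = −0.255·ln(0.04) = 0.8208 s.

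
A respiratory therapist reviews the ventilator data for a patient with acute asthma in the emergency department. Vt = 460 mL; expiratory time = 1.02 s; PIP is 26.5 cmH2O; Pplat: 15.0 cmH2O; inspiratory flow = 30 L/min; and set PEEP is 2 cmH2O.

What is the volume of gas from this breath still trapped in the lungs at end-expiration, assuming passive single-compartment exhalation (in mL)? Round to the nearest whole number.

Flow: 30 L/min ÷ 60 = 0.5 L/s.
R = (PIP − Pplat)/V̇ = (26.5 − 15.0) / 0.5 = 11.5/0.5 = 23.0 cmH2O·s/L.
C = Vt/(Pplat − PEEP) = 460.0 / (15.0 − 2) = 460.0/13.0 = 35.385 mL/cmH2O.
τ = R × C = 23.0 × 0.03539 L/cmH2O = 0.814 s.
Fraction remaining = e^(−Te/τ) = e^(−1.02/0.814) = 0.2856.
Trapped volume = 460.0 × 0.2856 = 131.38 mL.

131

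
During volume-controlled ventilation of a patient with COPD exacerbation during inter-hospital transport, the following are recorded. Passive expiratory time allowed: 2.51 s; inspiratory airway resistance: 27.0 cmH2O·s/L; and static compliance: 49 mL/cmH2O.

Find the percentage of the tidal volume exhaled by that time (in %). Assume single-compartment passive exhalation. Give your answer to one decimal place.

85.0

τ = R × C = 27.0 × 49 mL/cmH2O = 27.0 × 0.049 L/cmH2O = 1.323 s.
Passive exhalation: V(t)/V₀ = e^(−t/τ) = e^(−2.51/1.323) = 0.15.
Fraction exhaled = 1 − 0.15 = 0.85 → 85.0%.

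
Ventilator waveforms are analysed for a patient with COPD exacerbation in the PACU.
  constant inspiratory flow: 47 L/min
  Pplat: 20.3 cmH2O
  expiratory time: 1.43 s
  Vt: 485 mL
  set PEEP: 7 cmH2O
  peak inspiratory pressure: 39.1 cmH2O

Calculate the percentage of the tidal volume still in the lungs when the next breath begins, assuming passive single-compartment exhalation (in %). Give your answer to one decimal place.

19.5

Flow: 47 L/min ÷ 60 = 0.7833 L/s.
R = (PIP − Pplat)/V̇ = (39.1 − 20.3) / 0.7833 = 18.8/0.7833 = 24.001 cmH2O·s/L.
C = Vt/(Pplat − PEEP) = 485.0 / (20.3 − 7) = 485.0/13.3 = 36.466 mL/cmH2O.
τ = R × C = 24.001 × 0.03647 L/cmH2O = 0.8753 s.
Fraction remaining at end-expiration = e^(−Te/τ) = e^(−1.43/0.8753) = 0.1952 → 19.52%.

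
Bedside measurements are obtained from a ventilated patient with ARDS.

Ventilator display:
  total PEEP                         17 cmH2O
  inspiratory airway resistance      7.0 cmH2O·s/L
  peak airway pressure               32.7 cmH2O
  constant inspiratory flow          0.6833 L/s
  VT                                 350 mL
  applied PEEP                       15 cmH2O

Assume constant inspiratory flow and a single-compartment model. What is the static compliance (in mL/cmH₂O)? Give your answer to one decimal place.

32.1

Total PEEP = 17 cmH2O (set 15 + intrinsic 2); this is the baseline alveolar pressure.
Equation of motion (constant flow): PIP = Vt/C + R·V̇ + PEEP.
Vt/C = PIP − R·V̇ − PEEP = 32.7 − 7.0×0.6833 − 17 = 32.7 − 4.783 − 17 = 10.917 cmH2O.
C = Vt / 10.917 = 350 / 10.917 = 32.06 mL/cmH2O.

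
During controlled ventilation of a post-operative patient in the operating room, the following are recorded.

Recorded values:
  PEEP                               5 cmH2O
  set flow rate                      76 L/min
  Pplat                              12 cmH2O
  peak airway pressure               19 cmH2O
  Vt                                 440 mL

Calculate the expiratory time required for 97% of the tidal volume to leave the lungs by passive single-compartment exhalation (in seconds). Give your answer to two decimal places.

Flow: 76 L/min ÷ 60 = 1.2667 L/s.
R = (PIP − Pplat)/V̇ = (19 − 12) / 1.2667 = 7.0/1.2667 = 5.526 cmH2O·s/L.
C = Vt/(Pplat − PEEP) = 440.0 / (12 − 5) = 440.0/7.0 = 62.857 mL/cmH2O.
τ = R × C = 5.526 × 0.06286 L/cmH2O = 0.3474 s.
t = −τ·ln(1 − 0.97) = −0.3474·ln(0.03) = 1.218 s.

1.22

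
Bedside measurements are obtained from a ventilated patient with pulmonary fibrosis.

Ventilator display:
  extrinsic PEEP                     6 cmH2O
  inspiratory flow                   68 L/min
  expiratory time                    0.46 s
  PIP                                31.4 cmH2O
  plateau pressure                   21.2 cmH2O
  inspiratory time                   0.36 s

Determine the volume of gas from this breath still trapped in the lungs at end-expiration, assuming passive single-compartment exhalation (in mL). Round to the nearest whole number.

61

Flow: 68 L/min ÷ 60 = 1.1333 L/s.
Vt = flow × Ti = 1.1333 L/s × 0.36 s × 1000 mL/L = 407.99 mL.
R = (PIP − Pplat)/V̇ = (31.4 − 21.2) / 1.1333 = 10.2/1.1333 = 9.0 cmH2O·s/L.
C = Vt/(Pplat − PEEP) = 407.99 / (21.2 − 6) = 407.99/15.2 = 26.841 mL/cmH2O.
τ = R × C = 9.0 × 0.02684 L/cmH2O = 0.2416 s.
Fraction remaining = e^(−Te/τ) = e^(−0.46/0.2416) = 0.149.
Trapped volume = 407.99 × 0.149 = 60.791 mL.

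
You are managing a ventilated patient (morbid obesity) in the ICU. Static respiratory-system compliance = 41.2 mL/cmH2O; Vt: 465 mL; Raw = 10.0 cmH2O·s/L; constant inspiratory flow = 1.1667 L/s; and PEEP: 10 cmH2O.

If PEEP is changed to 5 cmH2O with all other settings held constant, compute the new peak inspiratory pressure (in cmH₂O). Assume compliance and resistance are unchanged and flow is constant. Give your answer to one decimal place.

28.0

PIP = Vt/C + R·V̇ + PEEP (constant-flow equation of motion).
Only the baseline term changes: ΔPIP = ΔPEEP = 5 − 10 = -5.0 cmH2O.
Original PIP = 465/41.2 + 10.0×1.1667 + 10 = 32.953 cmH2O; new PIP = 32.953 + (-5.0) = 27.953 cmH2O.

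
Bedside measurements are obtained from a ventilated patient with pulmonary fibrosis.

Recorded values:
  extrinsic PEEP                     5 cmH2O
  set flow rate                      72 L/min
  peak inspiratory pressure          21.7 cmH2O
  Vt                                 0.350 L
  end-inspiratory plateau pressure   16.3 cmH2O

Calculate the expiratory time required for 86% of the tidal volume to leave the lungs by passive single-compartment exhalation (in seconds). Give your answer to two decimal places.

0.27

Flow: 72 L/min ÷ 60 = 1.2 L/s.
R = (PIP − Pplat)/V̇ = (21.7 − 16.3) / 1.2 = 5.4/1.2 = 4.5 cmH2O·s/L.
C = Vt/(Pplat − PEEP) = 350.0 / (16.3 − 5) = 350.0/11.3 = 30.973 mL/cmH2O.
τ = R × C = 4.5 × 0.03097 L/cmH2O = 0.1394 s.
t = −τ·ln(1 − 0.86) = −0.1394·ln(0.14) = 0.2741 s.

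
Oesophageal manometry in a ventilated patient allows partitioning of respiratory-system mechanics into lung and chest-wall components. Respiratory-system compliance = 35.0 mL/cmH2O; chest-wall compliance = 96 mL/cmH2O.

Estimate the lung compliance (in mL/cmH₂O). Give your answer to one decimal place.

55.1

1/CL = 1/Crs − 1/Ccw.
1/CL = 1/35.0 − 1/96 = 0.01815.
CL = 55.096 mL/cmH2O.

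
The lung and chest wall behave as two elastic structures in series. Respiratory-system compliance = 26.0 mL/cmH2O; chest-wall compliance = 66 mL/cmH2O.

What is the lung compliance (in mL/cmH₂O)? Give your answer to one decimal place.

42.9

1/CL = 1/Crs − 1/Ccw.
1/CL = 1/26.0 − 1/66 = 0.02331.
CL = 42.9 mL/cmH2O.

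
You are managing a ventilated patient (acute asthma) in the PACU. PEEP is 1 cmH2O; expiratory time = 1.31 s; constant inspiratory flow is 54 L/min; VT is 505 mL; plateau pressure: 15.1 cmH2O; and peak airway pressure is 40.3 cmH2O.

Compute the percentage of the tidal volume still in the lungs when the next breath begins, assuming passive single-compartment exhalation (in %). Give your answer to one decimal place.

Flow: 54 L/min ÷ 60 = 0.9 L/s.
R = (PIP − Pplat)/V̇ = (40.3 − 15.1) / 0.9 = 25.2/0.9 = 28.0 cmH2O·s/L.
C = Vt/(Pplat − PEEP) = 505.0 / (15.1 − 1) = 505.0/14.1 = 35.816 mL/cmH2O.
τ = R × C = 28.0 × 0.03582 L/cmH2O = 1.003 s.
Fraction remaining at end-expiration = e^(−Te/τ) = e^(−1.31/1.003) = 0.2709 → 27.09%.

27.1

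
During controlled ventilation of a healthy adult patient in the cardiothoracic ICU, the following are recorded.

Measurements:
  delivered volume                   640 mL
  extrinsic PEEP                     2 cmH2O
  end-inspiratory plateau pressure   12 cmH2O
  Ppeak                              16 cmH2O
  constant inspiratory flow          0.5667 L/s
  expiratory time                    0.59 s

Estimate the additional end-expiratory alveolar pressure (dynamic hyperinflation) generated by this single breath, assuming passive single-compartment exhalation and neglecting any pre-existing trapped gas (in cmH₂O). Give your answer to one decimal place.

2.7

R = (PIP − Pplat)/V̇ = (16 − 12) / 0.5667 = 4.0/0.5667 = 7.058 cmH2O·s/L.
C = Vt/(Pplat − PEEP) = 640.0 / (12 − 2) = 640.0/10.0 = 64.0 mL/cmH2O.
τ = R × C = 7.058 × 0.064 L/cmH2O = 0.4517 s.
Fraction remaining = e^(−Te/τ) = e^(−0.59/0.4517) = 0.2709; trapped volume = 640.0 × 0.2709 = 173.38 mL.
Additional alveolar pressure from trapping ≈ V_trapped / C = 173.38 / 64.0 = 2.709 cmH2O.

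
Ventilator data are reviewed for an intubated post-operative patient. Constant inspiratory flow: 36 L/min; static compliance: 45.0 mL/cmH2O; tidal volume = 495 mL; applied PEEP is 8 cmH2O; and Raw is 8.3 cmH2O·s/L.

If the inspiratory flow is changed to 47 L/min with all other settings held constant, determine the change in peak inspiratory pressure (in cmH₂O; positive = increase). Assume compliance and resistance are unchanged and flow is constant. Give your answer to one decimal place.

Flow: 36 L/min ÷ 60 = 0.6 L/s.
New flow: 47 L/min ÷ 60 = 0.7833 L/s.
PIP = Vt/C + R·V̇ + PEEP (constant-flow equation of motion).
Only the resistive term changes: ΔPIP = R × ΔV̇ = 8.3 × (0.7833 − 0.6) = 8.3 × 0.1833 = 1.521 cmH2O.

1.5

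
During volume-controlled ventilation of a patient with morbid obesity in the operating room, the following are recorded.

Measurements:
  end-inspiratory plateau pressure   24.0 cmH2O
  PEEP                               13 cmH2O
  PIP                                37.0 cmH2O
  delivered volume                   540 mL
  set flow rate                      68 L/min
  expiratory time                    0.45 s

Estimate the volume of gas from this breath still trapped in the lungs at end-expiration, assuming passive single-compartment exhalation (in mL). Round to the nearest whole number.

243

Flow: 68 L/min ÷ 60 = 1.1333 L/s.
R = (PIP − Pplat)/V̇ = (37.0 − 24.0) / 1.1333 = 13.0/1.1333 = 11.471 cmH2O·s/L.
C = Vt/(Pplat − PEEP) = 540.0 / (24.0 − 13) = 540.0/11.0 = 49.091 mL/cmH2O.
τ = R × C = 11.471 × 0.04909 L/cmH2O = 0.5631 s.
Fraction remaining = e^(−Te/τ) = e^(−0.45/0.5631) = 0.4497.
Trapped volume = 540.0 × 0.4497 = 242.84 mL.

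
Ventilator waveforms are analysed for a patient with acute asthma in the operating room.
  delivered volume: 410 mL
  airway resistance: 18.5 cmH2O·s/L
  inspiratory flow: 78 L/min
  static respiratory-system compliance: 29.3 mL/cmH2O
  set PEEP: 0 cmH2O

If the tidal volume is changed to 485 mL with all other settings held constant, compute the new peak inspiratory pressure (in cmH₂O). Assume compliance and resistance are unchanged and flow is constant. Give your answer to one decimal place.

Flow: 78 L/min ÷ 60 = 1.3 L/s.
PIP = Vt/C + R·V̇ + PEEP (constant-flow equation of motion).
Only the elastic term changes: ΔPIP = ΔVt / C = (485 − 410) / 29.3 = 2.56 cmH2O.
Original PIP = 410/29.3 + 18.5×1.3 + 0 = 38.043 cmH2O; new PIP = 38.043 + (2.56) = 40.603 cmH2O.

40.6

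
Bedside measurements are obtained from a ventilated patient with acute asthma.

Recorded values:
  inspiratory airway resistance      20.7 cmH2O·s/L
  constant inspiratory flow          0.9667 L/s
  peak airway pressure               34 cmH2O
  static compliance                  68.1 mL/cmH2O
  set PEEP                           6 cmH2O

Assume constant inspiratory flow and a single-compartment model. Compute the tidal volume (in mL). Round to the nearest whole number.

544

Equation of motion (constant flow): PIP = Vt/C + R·V̇ + PEEP.
Vt/C = PIP − R·V̇ − PEEP = 34 − 20.011 − 6 = 7.989 cmH2O.
Vt = C × 7.989 = 68.1 × 7.989 = 544.05 mL.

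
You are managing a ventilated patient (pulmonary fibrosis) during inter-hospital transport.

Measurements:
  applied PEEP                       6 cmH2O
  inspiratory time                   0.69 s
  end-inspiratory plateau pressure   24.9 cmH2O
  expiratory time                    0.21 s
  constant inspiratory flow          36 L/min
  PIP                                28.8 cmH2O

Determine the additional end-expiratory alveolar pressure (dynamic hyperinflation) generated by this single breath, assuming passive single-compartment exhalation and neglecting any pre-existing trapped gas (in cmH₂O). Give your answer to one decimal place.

Flow: 36 L/min ÷ 60 = 0.6 L/s.
Vt = flow × Ti = 0.6 L/s × 0.69 s × 1000 mL/L = 414.0 mL.
R = (PIP − Pplat)/V̇ = (28.8 − 24.9) / 0.6 = 3.9/0.6 = 6.5 cmH2O·s/L.
C = Vt/(Pplat − PEEP) = 414.0 / (24.9 − 6) = 414.0/18.9 = 21.905 mL/cmH2O.
τ = R × C = 6.5 × 0.02191 L/cmH2O = 0.1424 s.
Fraction remaining = e^(−Te/τ) = e^(−0.21/0.1424) = 0.2288; trapped volume = 414.0 × 0.2288 = 94.723 mL.
Additional alveolar pressure from trapping ≈ V_trapped / C = 94.723 / 21.905 = 4.324 cmH2O.

4.3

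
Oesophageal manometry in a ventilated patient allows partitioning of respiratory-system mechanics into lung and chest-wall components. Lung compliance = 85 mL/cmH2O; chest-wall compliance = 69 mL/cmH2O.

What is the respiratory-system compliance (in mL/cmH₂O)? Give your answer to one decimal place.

Lung and chest wall are elastances in series: 1/Crs = 1/CL + 1/Ccw.
1/Crs = 1/85 + 1/69 = 0.02626.
Crs = 38.081 mL/cmH2O.

38.1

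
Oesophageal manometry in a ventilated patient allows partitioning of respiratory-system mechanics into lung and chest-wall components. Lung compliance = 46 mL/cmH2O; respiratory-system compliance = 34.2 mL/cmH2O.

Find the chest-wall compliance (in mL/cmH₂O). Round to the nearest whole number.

1/Ccw = 1/Crs − 1/CL.
1/Ccw = 1/34.2 − 1/46 = 0.007501.
Ccw = 133.32 mL/cmH2O.

133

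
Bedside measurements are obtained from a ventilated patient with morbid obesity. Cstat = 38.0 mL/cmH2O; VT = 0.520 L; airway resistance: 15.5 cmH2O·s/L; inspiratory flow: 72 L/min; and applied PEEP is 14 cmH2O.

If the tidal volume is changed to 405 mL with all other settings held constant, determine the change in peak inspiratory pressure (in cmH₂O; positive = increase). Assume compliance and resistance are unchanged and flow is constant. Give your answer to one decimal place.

-3.0

PIP = Vt/C + R·V̇ + PEEP (constant-flow equation of motion).
Only the elastic term changes: ΔPIP = ΔVt / C = (405 − 520) / 38.0 = -3.026 cmH2O.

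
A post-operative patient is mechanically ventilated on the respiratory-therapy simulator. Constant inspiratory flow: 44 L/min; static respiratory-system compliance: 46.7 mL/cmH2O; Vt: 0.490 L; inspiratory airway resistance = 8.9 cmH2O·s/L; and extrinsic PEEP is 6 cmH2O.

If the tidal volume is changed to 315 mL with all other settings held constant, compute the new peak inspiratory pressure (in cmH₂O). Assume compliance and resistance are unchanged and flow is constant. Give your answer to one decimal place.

19.3

Flow: 44 L/min ÷ 60 = 0.7333 L/s.
PIP = Vt/C + R·V̇ + PEEP (constant-flow equation of motion).
Only the elastic term changes: ΔPIP = ΔVt / C = (315 − 490) / 46.7 = -3.747 cmH2O.
Original PIP = 490/46.7 + 8.9×0.7333 + 6 = 23.019 cmH2O; new PIP = 23.019 + (-3.747) = 19.272 cmH2O.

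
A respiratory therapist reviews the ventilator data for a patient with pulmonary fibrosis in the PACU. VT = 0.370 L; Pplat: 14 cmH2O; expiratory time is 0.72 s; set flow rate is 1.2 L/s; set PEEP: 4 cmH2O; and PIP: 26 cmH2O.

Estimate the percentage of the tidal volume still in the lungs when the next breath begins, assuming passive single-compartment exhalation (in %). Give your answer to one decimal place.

R = (PIP − Pplat)/V̇ = (26 − 14) / 1.2 = 12.0/1.2 = 10.0 cmH2O·s/L.
C = Vt/(Pplat − PEEP) = 370.0 / (14 − 4) = 370.0/10.0 = 37.0 mL/cmH2O.
τ = R × C = 10.0 × 0.037 L/cmH2O = 0.37 s.
Fraction remaining at end-expiration = e^(−Te/τ) = e^(−0.72/0.37) = 0.1429 → 14.29%.

14.3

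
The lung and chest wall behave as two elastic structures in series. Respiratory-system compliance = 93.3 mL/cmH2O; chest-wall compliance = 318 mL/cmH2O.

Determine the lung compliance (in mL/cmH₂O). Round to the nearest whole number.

132

1/CL = 1/Crs − 1/Ccw.
1/CL = 1/93.3 − 1/318 = 0.007573.
CL = 132.05 mL/cmH2O.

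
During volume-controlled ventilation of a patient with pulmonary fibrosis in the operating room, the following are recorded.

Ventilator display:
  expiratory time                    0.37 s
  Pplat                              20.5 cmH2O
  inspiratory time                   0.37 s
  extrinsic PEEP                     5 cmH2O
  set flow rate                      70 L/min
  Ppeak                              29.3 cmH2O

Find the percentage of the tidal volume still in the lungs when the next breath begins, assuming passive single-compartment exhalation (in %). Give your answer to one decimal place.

17.2

Flow: 70 L/min ÷ 60 = 1.1667 L/s.
Vt = flow × Ti = 1.1667 L/s × 0.37 s × 1000 mL/L = 431.68 mL.
R = (PIP − Pplat)/V̇ = (29.3 − 20.5) / 1.1667 = 8.8/1.1667 = 7.543 cmH2O·s/L.
C = Vt/(Pplat − PEEP) = 431.68 / (20.5 − 5) = 431.68/15.5 = 27.85 mL/cmH2O.
τ = R × C = 7.543 × 0.02785 L/cmH2O = 0.2101 s.
Fraction remaining at end-expiration = e^(−Te/τ) = e^(−0.37/0.2101) = 0.1719 → 17.19%.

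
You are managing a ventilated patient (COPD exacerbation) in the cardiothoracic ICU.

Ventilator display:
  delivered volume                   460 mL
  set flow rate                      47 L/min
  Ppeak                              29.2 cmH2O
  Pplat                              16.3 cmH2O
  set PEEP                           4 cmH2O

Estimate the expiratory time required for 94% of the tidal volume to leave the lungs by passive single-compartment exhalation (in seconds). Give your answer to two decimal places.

1.73

Flow: 47 L/min ÷ 60 = 0.7833 L/s.
R = (PIP − Pplat)/V̇ = (29.2 − 16.3) / 0.7833 = 12.9/0.7833 = 16.469 cmH2O·s/L.
C = Vt/(Pplat − PEEP) = 460.0 / (16.3 − 4) = 460.0/12.3 = 37.398 mL/cmH2O.
τ = R × C = 16.469 × 0.0374 L/cmH2O = 0.6159 s.
t = −τ·ln(1 − 0.94) = −0.6159·ln(0.06) = 1.733 s.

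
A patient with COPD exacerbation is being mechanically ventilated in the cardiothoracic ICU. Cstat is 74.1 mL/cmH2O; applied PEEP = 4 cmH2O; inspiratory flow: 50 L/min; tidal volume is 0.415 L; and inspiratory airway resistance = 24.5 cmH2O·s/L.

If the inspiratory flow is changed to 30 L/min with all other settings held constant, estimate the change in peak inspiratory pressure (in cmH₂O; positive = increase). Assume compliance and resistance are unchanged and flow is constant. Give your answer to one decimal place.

-8.2

Flow: 50 L/min ÷ 60 = 0.8333 L/s.
New flow: 30 L/min ÷ 60 = 0.5 L/s.
PIP = Vt/C + R·V̇ + PEEP (constant-flow equation of motion).
Only the resistive term changes: ΔPIP = R × ΔV̇ = 24.5 × (0.5 − 0.8333) = 24.5 × -0.3333 = -8.166 cmH2O.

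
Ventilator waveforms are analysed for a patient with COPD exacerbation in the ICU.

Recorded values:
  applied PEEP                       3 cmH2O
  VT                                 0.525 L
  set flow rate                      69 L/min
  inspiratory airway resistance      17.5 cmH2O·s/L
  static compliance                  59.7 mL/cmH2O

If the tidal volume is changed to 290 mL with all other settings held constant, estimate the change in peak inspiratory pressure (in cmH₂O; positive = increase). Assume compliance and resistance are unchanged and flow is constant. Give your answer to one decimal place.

PIP = Vt/C + R·V̇ + PEEP (constant-flow equation of motion).
Only the elastic term changes: ΔPIP = ΔVt / C = (290 − 525) / 59.7 = -3.936 cmH2O.

-3.9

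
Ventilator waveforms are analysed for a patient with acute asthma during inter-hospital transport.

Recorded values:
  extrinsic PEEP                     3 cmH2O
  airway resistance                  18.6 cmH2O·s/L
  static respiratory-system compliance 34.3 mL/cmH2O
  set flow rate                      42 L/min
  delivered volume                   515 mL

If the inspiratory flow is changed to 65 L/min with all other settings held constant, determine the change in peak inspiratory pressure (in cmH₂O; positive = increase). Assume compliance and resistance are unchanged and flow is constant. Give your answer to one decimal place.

7.1

Flow: 42 L/min ÷ 60 = 0.7 L/s.
New flow: 65 L/min ÷ 60 = 1.0833 L/s.
PIP = Vt/C + R·V̇ + PEEP (constant-flow equation of motion).
Only the resistive term changes: ΔPIP = R × ΔV̇ = 18.6 × (1.0833 − 0.7) = 18.6 × 0.3833 = 7.129 cmH2O.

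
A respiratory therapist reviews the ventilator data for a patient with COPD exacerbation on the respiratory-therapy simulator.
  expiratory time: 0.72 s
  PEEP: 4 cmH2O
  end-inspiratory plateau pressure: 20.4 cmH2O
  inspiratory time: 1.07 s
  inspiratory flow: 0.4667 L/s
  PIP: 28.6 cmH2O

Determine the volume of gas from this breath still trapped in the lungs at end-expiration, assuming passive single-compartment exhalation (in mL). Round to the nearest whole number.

130

Vt = flow × Ti = 0.4667 L/s × 1.07 s × 1000 mL/L = 499.37 mL.
R = (PIP − Pplat)/V̇ = (28.6 − 20.4) / 0.4667 = 8.2/0.4667 = 17.57 cmH2O·s/L.
C = Vt/(Pplat − PEEP) = 499.37 / (20.4 − 4) = 499.37/16.4 = 30.449 mL/cmH2O.
τ = R × C = 17.57 × 0.03045 L/cmH2O = 0.535 s.
Fraction remaining = e^(−Te/τ) = e^(−0.72/0.535) = 0.2603.
Trapped volume = 499.37 × 0.2603 = 129.99 mL.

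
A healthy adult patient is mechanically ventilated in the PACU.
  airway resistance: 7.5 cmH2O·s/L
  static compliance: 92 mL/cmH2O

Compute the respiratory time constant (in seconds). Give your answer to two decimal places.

τ = R × C = 7.5 × 92 mL/cmH2O = 7.5 × 0.092 L/cmH2O = 0.69 s.

0.69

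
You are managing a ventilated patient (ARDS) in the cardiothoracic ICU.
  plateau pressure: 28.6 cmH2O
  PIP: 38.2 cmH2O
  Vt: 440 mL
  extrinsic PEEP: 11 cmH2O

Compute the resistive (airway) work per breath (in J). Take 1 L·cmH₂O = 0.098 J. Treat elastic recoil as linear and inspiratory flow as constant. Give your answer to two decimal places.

With constant inspiratory flow the resistive pressure is constant at PIP − Pplat = 38.2 − 28.6 = 9.6 cmH2O, so resistive work = 9.6 × 0.440 = 4.224 L·cmH2O.
× 0.098 J/(L·cmH2O) → 0.414 J.

0.41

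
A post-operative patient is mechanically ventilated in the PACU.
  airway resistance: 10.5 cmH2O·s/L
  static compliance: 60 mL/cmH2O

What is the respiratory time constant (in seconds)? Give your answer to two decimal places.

0.63

τ = R × C = 10.5 × 60 mL/cmH2O = 10.5 × 0.060 L/cmH2O = 0.63 s.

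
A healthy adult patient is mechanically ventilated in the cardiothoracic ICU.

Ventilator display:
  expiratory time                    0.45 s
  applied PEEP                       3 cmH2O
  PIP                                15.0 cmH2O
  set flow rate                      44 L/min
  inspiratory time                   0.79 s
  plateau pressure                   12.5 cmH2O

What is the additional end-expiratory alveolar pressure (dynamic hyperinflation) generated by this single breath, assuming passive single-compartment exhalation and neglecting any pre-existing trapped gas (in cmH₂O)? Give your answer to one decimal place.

Flow: 44 L/min ÷ 60 = 0.7333 L/s.
Vt = flow × Ti = 0.7333 L/s × 0.79 s × 1000 mL/L = 579.31 mL.
R = (PIP − Pplat)/V̇ = (15.0 − 12.5) / 0.7333 = 2.5/0.7333 = 3.409 cmH2O·s/L.
C = Vt/(Pplat − PEEP) = 579.31 / (12.5 − 3) = 579.31/9.5 = 60.98 mL/cmH2O.
τ = R × C = 3.409 × 0.06098 L/cmH2O = 0.2079 s.
Fraction remaining = e^(−Te/τ) = e^(−0.45/0.2079) = 0.1148; trapped volume = 579.31 × 0.1148 = 66.505 mL.
Additional alveolar pressure from trapping ≈ V_trapped / C = 66.505 / 60.98 = 1.091 cmH2O.

1.1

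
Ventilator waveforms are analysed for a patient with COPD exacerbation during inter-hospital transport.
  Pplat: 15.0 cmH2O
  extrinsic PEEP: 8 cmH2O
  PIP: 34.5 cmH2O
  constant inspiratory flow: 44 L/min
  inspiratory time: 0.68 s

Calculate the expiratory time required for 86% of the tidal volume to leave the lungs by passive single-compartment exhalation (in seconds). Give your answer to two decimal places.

3.72

Flow: 44 L/min ÷ 60 = 0.7333 L/s.
Vt = flow × Ti = 0.7333 L/s × 0.68 s × 1000 mL/L = 498.64 mL.
R = (PIP − Pplat)/V̇ = (34.5 − 15.0) / 0.7333 = 19.5/0.7333 = 26.592 cmH2O·s/L.
C = Vt/(Pplat − PEEP) = 498.64 / (15.0 − 8) = 498.64/7.0 = 71.234 mL/cmH2O.
τ = R × C = 26.592 × 0.07123 L/cmH2O = 1.894 s.
t = −τ·ln(1 − 0.86) = −1.894·ln(0.14) = 3.724 s.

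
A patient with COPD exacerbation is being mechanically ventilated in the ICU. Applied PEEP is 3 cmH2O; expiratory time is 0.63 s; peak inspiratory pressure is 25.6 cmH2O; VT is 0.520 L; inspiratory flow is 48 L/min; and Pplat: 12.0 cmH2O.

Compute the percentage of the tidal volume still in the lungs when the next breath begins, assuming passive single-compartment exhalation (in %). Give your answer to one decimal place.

Flow: 48 L/min ÷ 60 = 0.8 L/s.
R = (PIP − Pplat)/V̇ = (25.6 − 12.0) / 0.8 = 13.6/0.8 = 17.0 cmH2O·s/L.
C = Vt/(Pplat − PEEP) = 520.0 / (12.0 − 3) = 520.0/9.0 = 57.778 mL/cmH2O.
τ = R × C = 17.0 × 0.05778 L/cmH2O = 0.9823 s.
Fraction remaining at end-expiration = e^(−Te/τ) = e^(−0.63/0.9823) = 0.5266 → 52.66%.

52.7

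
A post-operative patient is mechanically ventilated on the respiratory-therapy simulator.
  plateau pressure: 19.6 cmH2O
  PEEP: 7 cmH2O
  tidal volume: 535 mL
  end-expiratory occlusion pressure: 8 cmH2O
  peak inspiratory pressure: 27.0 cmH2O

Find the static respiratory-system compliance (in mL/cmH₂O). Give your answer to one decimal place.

46.1

End-expiratory occlusion gives total PEEP = 8 cmH2O (intrinsic PEEP = 8 − 7 = 1). Use total PEEP for the elastic gradient.
Cstat = Vt / (Pplat − PEEPtotal) = 535 / (19.6 − 8) = 535 / 11.6 = 46.121 mL/cmH2O.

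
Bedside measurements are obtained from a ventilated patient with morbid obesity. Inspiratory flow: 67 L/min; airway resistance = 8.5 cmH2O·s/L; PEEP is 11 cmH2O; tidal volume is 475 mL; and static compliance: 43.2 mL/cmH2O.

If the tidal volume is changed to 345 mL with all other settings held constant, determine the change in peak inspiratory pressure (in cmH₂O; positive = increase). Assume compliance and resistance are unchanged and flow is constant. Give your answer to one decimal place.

-3.0

PIP = Vt/C + R·V̇ + PEEP (constant-flow equation of motion).
Only the elastic term changes: ΔPIP = ΔVt / C = (345 − 475) / 43.2 = -3.009 cmH2O.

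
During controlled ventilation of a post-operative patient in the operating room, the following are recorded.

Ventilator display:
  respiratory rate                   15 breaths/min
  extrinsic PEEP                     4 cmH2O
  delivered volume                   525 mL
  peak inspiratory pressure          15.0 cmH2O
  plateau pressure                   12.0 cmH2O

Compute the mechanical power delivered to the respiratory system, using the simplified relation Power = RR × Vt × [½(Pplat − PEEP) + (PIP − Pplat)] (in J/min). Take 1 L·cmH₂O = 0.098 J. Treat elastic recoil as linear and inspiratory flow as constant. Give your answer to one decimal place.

Per-breath work = Vt × [½(Pplat−PEEP) + (PIP−Pplat)] = 0.525 × [0.5×8.0 + 3.0] = 0.525 × 7.0 = 3.675 L·cmH2O.
Power = 15 × 3.675 = 55.125 L·cmH2O/min.
× 0.098 J/(L·cmH2O) → 5.402 J/min.

5.4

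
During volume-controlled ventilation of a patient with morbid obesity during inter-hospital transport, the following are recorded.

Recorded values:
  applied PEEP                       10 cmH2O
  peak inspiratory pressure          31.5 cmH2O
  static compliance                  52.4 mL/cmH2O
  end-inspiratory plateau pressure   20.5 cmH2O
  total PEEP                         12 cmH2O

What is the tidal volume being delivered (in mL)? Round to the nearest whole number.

445

End-expiratory occlusion gives total PEEP = 12 cmH2O (intrinsic PEEP = 12 − 10 = 2). Use total PEEP for the elastic gradient.
Vt = Cstat × (Pplat − PEEPtotal) = 52.4 × (20.5 − 12) = 52.4 × 8.5 = 445.4 mL.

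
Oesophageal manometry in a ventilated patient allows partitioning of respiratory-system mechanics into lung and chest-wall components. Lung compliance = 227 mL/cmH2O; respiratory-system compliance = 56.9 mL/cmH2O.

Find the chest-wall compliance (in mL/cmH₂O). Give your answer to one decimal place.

1/Ccw = 1/Crs − 1/CL.
1/Ccw = 1/56.9 − 1/227 = 0.01317.
Ccw = 75.93 mL/cmH2O.

75.9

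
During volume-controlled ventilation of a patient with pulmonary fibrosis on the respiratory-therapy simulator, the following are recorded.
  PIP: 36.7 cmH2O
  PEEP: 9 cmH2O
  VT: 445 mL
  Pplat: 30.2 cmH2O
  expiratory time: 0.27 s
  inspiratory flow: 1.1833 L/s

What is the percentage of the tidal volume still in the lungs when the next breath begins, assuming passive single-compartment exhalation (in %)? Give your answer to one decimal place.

9.6

R = (PIP − Pplat)/V̇ = (36.7 − 30.2) / 1.1833 = 6.5/1.1833 = 5.493 cmH2O·s/L.
C = Vt/(Pplat − PEEP) = 445.0 / (30.2 − 9) = 445.0/21.2 = 20.991 mL/cmH2O.
τ = R × C = 5.493 × 0.02099 L/cmH2O = 0.1153 s.
Fraction remaining at end-expiration = e^(−Te/τ) = e^(−0.27/0.1153) = 0.09616 → 9.616%.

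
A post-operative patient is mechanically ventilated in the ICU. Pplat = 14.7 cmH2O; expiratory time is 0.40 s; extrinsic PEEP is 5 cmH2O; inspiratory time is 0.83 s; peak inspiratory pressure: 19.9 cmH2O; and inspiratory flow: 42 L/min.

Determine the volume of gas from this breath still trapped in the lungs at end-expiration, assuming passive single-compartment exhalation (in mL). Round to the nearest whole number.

236

Flow: 42 L/min ÷ 60 = 0.7 L/s.
Vt = flow × Ti = 0.7 L/s × 0.83 s × 1000 mL/L = 581.0 mL.
R = (PIP − Pplat)/V̇ = (19.9 − 14.7) / 0.7 = 5.2/0.7 = 7.429 cmH2O·s/L.
C = Vt/(Pplat − PEEP) = 581.0 / (14.7 − 5) = 581.0/9.7 = 59.897 mL/cmH2O.
τ = R × C = 7.429 × 0.0599 L/cmH2O = 0.445 s.
Fraction remaining = e^(−Te/τ) = e^(−0.40/0.445) = 0.407.
Trapped volume = 581.0 × 0.407 = 236.47 mL.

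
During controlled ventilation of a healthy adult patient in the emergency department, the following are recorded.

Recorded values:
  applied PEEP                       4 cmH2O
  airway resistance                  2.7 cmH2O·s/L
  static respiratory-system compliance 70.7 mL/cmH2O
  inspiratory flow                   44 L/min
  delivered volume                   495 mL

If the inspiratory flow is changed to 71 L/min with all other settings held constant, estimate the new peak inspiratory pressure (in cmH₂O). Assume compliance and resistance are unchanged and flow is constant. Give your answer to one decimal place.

14.2

Flow: 44 L/min ÷ 60 = 0.7333 L/s.
New flow: 71 L/min ÷ 60 = 1.1833 L/s.
PIP = Vt/C + R·V̇ + PEEP (constant-flow equation of motion).
Only the resistive term changes: ΔPIP = R × ΔV̇ = 2.7 × (1.1833 − 0.7333) = 2.7 × 0.45 = 1.215 cmH2O.
Original PIP = 495/70.7 + 2.7×0.7333 + 4 = 12.981 cmH2O; new PIP = 12.981 + (1.215) = 14.196 cmH2O.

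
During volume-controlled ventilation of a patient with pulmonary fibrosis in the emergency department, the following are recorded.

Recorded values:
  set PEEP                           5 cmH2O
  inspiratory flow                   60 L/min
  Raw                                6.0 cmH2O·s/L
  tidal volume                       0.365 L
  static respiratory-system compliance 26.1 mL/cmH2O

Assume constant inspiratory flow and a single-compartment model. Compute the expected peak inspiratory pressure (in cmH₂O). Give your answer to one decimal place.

25.0

Flow: 60 L/min ÷ 60 = 1 L/s.
Equation of motion (constant flow): PIP = Vt/C + R·V̇ + PEEP.
PIP = 365/26.1 + 6.0×1 + 5 = 13.985 + 6.0 + 5 = 24.985 cmH2O.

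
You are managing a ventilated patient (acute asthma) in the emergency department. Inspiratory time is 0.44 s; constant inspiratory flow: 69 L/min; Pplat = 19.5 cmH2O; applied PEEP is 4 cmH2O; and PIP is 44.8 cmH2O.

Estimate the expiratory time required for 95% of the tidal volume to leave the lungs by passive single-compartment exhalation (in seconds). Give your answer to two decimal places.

Flow: 69 L/min ÷ 60 = 1.15 L/s.
Vt = flow × Ti = 1.15 L/s × 0.44 s × 1000 mL/L = 506.0 mL.
R = (PIP − Pplat)/V̇ = (44.8 − 19.5) / 1.15 = 25.3/1.15 = 22.0 cmH2O·s/L.
C = Vt/(Pplat − PEEP) = 506.0 / (19.5 − 4) = 506.0/15.5 = 32.645 mL/cmH2O.
τ = R × C = 22.0 × 0.03265 L/cmH2O = 0.7183 s.
t = −τ·ln(1 − 0.95) = −0.7183·ln(0.05) = 2.152 s.

2.15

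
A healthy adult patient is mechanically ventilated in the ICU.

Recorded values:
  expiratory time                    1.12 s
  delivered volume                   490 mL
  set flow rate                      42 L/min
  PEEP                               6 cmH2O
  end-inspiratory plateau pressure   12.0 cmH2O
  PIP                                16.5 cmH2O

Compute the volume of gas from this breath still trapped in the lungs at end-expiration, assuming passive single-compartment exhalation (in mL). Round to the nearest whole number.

Flow: 42 L/min ÷ 60 = 0.7 L/s.
R = (PIP − Pplat)/V̇ = (16.5 − 12.0) / 0.7 = 4.5/0.7 = 6.429 cmH2O·s/L.
C = Vt/(Pplat − PEEP) = 490.0 / (12.0 − 6) = 490.0/6.0 = 81.667 mL/cmH2O.
τ = R × C = 6.429 × 0.08167 L/cmH2O = 0.5251 s.
Fraction remaining = e^(−Te/τ) = e^(−1.12/0.5251) = 0.1185.
Trapped volume = 490.0 × 0.1185 = 58.065 mL.

58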